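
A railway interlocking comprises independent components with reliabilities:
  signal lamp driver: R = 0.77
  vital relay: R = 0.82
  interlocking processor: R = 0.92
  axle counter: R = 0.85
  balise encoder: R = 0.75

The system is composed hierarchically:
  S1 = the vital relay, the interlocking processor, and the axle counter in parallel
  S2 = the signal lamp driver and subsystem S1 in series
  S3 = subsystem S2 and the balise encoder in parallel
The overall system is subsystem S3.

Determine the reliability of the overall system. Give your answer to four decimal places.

Parallel (vital relay, interlocking processor, and axle counter): 1 − (1 − 0.820000)(1 − 0.920000)(1 − 0.850000) = 0.997840
Series (signal lamp driver and [0.997840]): 0.770000 × 0.997840 = 0.768337
Parallel ([0.768337] and balise encoder): 1 − (1 − 0.768337)(1 − 0.750000) = 0.9421

0.9421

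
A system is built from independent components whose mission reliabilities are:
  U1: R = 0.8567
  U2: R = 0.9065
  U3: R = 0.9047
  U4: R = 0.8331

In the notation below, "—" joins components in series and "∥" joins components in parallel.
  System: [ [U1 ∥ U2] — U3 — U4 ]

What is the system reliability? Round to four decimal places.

0.7436

Parallel (U1 and U2): 1 − (1 − 0.856700)(1 − 0.906500) = 0.986601
Series ([0.986601], U3, and U4): 0.986601 × 0.904700 × 0.833100 = 0.7436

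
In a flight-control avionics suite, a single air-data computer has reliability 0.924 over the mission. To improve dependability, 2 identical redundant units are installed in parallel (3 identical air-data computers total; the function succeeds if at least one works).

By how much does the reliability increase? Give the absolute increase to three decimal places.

0.076

R_before = 0.924
R_after = 1 − (1 − 0.924)^3 = 1.000
ΔR = 1.000 − 0.924 = 0.076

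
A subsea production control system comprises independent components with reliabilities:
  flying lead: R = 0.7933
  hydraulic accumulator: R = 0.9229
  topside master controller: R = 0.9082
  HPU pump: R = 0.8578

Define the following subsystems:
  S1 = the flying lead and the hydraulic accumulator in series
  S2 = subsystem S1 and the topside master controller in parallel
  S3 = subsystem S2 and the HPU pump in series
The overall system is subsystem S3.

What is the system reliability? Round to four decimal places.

Series (flying lead and hydraulic accumulator): 0.793300 × 0.922900 = 0.732137
Parallel ([0.732137] and topside master controller): 1 − (1 − 0.732137)(1 − 0.908200) = 0.975410
Series ([0.975410] and HPU pump): 0.975410 × 0.857800 = 0.8367

0.8367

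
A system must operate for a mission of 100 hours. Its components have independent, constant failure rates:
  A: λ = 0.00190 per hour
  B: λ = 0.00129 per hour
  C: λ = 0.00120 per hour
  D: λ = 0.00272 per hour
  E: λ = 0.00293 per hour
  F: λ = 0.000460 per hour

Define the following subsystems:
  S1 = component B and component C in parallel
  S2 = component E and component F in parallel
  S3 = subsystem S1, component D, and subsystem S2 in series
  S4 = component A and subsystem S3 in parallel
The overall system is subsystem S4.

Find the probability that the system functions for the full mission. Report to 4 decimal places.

0.9555

R(A) = exp(−0.00190 × 100) = 0.826959
R(B) = exp(−0.00129 × 100) = 0.878974
R(C) = exp(−0.00120 × 100) = 0.886920
R(D) = exp(−0.00272 × 100) = 0.761854
R(E) = exp(−0.00293 × 100) = 0.746022
R(F) = exp(−0.000460 × 100) = 0.955042
Parallel (B and C): 1 − (1 − 0.878974)(1 − 0.886920) = 0.986314
Parallel (E and F): 1 − (1 − 0.746022)(1 − 0.955042) = 0.988582
Series ([0.986314], D, and [0.988582]): 0.986314 × 0.761854 × 0.988582 = 0.742847
Parallel (A and [0.742847]): 1 − (1 − 0.826959)(1 − 0.742847) = 0.9555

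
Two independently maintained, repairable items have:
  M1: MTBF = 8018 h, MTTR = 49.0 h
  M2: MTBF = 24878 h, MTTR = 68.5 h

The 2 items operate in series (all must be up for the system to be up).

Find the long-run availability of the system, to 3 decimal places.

A(M1) = MTBF/(MTBF+MTTR) = 8018/(8018+49.0) = 0.993926
A(M2) = MTBF/(MTBF+MTTR) = 24878/(24878+68.5) = 0.997254
Series availability: 0.993926 × 0.997254 = 0.991

0.991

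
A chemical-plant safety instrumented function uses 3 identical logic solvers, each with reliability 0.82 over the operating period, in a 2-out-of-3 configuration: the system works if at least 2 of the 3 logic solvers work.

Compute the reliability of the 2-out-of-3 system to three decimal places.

R = Σ_{i=2}^{3} C(3,i) p^i (1−p)^{3−i} with p = 0.82
C(3,2)·0.82^2·0.18^1 = 0.36310
C(3,3)·0.82^3·0.18^0 = 0.55137
Sum = 0.914

0.914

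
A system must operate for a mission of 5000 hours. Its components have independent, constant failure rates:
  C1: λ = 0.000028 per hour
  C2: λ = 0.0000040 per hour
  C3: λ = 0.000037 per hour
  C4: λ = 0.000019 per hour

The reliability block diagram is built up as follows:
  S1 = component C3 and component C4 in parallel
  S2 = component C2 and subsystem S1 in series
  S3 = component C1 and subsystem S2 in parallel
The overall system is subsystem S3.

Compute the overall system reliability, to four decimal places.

R(C1) = exp(−0.000028 × 5000) = 0.869358
R(C2) = exp(−0.0000040 × 5000) = 0.980199
R(C3) = exp(−0.000037 × 5000) = 0.831104
R(C4) = exp(−0.000019 × 5000) = 0.909373
Parallel (C3 and C4): 1 − (1 − 0.831104)(1 − 0.909373) = 0.984693
Series (C2 and [0.984693]): 0.980199 × 0.984693 = 0.965195
Parallel (C1 and [0.965195]): 1 − (1 − 0.869358)(1 − 0.965195) = 0.9955

0.9955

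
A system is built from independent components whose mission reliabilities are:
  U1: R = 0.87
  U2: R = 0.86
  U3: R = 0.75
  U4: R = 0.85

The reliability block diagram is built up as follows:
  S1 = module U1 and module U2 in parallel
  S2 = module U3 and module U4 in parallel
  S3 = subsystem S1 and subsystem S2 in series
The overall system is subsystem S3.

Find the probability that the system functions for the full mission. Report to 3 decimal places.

Parallel (U1 and U2): 1 − (1 − 0.87000)(1 − 0.86000) = 0.98180
Parallel (U3 and U4): 1 − (1 − 0.75000)(1 − 0.85000) = 0.96250
Series ([0.98180] and [0.96250]): 0.98180 × 0.96250 = 0.945

0.945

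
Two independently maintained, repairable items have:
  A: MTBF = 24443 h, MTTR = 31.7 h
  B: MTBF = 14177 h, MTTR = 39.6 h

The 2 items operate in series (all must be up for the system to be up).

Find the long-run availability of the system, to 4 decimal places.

0.9959

A(A) = MTBF/(MTBF+MTTR) = 24443/(24443+31.7) = 0.998705
A(B) = MTBF/(MTBF+MTTR) = 14177/(14177+39.6) = 0.997215
Series availability: 0.998705 × 0.997215 = 0.9959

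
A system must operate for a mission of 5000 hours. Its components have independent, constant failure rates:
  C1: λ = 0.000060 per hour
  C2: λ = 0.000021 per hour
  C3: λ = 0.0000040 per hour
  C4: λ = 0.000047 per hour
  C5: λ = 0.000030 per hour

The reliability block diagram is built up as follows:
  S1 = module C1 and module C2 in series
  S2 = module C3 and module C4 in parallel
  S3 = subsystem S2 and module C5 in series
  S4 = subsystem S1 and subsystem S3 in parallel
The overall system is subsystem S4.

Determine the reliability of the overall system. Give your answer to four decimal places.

0.9524

R(C1) = exp(−0.000060 × 5000) = 0.740818
R(C2) = exp(−0.000021 × 5000) = 0.900325
R(C3) = exp(−0.0000040 × 5000) = 0.980199
R(C4) = exp(−0.000047 × 5000) = 0.790571
R(C5) = exp(−0.000030 × 5000) = 0.860708
Series (C1 and C2): 0.740818 × 0.900325 = 0.666977
Parallel (C3 and C4): 1 − (1 − 0.980199)(1 − 0.790571) = 0.995853
Series ([0.995853] and C5): 0.995853 × 0.860708 = 0.857139
Parallel ([0.666977] and [0.857139]): 1 − (1 − 0.666977)(1 − 0.857139) = 0.9524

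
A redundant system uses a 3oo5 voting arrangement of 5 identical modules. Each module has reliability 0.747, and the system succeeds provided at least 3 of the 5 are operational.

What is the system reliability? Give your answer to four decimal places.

0.8933

R = Σ_{i=3}^{5} C(5,i) p^i (1−p)^{5−i} with p = 0.747
C(5,3)·0.747^3·0.253^2 = 0.266810
C(5,4)·0.747^4·0.253^1 = 0.393888
C(5,5)·0.747^5·0.253^0 = 0.232596
Sum = 0.8933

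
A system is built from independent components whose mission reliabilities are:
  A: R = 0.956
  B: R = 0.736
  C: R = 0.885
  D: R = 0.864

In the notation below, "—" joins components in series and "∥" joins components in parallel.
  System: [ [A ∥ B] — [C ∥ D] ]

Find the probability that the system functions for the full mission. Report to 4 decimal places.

0.9729

Parallel (A and B): 1 − (1 − 0.956000)(1 − 0.736000) = 0.988384
Parallel (C and D): 1 − (1 − 0.885000)(1 − 0.864000) = 0.984360
Series ([0.988384] and [0.984360]): 0.988384 × 0.984360 = 0.9729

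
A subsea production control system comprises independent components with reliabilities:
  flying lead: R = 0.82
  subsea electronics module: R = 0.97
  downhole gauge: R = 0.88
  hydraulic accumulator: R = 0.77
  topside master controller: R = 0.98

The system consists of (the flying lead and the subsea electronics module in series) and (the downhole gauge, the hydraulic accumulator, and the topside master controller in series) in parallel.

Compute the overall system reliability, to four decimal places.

Series (flying lead and subsea electronics module): 0.820000 × 0.970000 = 0.795400
Series (downhole gauge, hydraulic accumulator, and topside master controller): 0.880000 × 0.770000 × 0.980000 = 0.664048
Parallel ([0.795400] and [0.664048]): 1 − (1 − 0.795400)(1 − 0.664048) = 0.9313

0.9313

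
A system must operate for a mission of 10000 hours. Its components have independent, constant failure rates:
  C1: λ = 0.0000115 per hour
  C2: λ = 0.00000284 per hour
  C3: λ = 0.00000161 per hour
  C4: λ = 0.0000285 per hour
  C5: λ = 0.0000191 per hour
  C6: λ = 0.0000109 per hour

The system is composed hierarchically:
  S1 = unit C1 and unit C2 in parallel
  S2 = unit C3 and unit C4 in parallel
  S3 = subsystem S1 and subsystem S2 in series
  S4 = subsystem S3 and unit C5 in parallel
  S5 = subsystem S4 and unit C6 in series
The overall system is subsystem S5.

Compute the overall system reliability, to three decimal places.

0.896

R(C1) = exp(−0.0000115 × 10000) = 0.89137
R(C2) = exp(−0.00000284 × 10000) = 0.97200
R(C3) = exp(−0.00000161 × 10000) = 0.98403
R(C4) = exp(−0.0000285 × 10000) = 0.75201
R(C5) = exp(−0.0000191 × 10000) = 0.82613
R(C6) = exp(−0.0000109 × 10000) = 0.89673
Parallel (C1 and C2): 1 − (1 − 0.89137)(1 − 0.97200) = 0.99696
Parallel (C3 and C4): 1 − (1 − 0.98403)(1 − 0.75201) = 0.99604
Series ([0.99696] and [0.99604]): 0.99696 × 0.99604 = 0.99301
Parallel ([0.99301] and C5): 1 − (1 − 0.99301)(1 − 0.82613) = 0.99878
Series ([0.99878] and C6): 0.99878 × 0.89673 = 0.896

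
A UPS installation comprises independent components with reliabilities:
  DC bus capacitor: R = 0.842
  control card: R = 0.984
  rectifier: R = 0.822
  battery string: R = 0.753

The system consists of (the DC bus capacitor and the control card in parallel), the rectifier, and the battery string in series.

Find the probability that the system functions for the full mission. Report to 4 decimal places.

Parallel (DC bus capacitor and control card): 1 − (1 − 0.842000)(1 − 0.984000) = 0.997472
Series ([0.997472], rectifier, and battery string): 0.997472 × 0.822000 × 0.753000 = 0.6174

0.6174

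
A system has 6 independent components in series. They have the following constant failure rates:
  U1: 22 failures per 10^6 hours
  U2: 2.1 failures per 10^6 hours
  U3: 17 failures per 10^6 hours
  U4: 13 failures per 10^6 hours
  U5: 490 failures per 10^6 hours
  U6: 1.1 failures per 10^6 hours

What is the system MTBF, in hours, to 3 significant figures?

1830

Series of exponential components: λ_sys = Σ λ_i
λ_sys = 0.000022 + 0.0000021 + 0.000017 + 0.000013 + 0.00049 + 0.0000011 = 5.4520e-04 /h
MTBF = 1 / λ_sys = 1830 h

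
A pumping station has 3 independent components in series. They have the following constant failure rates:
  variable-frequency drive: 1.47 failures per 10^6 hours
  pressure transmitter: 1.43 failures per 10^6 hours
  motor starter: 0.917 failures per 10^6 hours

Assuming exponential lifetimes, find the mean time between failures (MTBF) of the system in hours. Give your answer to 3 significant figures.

Series of exponential components: λ_sys = Σ λ_i
λ_sys = 0.00000147 + 0.00000143 + 0.000000917 = 3.8170e-06 /h
MTBF = 1 / λ_sys = 262000 h

262000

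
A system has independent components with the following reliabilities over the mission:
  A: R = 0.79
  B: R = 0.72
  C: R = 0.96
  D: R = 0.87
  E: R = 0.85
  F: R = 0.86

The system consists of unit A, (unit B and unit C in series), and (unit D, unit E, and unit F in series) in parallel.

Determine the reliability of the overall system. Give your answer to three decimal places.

0.976

Series (B and C): 0.72000 × 0.96000 = 0.69120
Series (D, E, and F): 0.87000 × 0.85000 × 0.86000 = 0.63597
Parallel (A, [0.69120], and [0.63597]): 1 − (1 − 0.79000)(1 − 0.69120)(1 − 0.63597) = 0.976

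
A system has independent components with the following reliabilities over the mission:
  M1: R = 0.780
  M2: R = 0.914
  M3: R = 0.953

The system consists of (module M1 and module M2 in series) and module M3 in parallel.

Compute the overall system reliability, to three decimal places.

Series (M1 and M2): 0.78000 × 0.91400 = 0.71292
Parallel ([0.71292] and M3): 1 − (1 − 0.71292)(1 − 0.95300) = 0.987

0.987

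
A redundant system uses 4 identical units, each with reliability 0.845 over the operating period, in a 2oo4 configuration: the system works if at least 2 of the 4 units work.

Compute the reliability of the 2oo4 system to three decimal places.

0.987

R = Σ_{i=2}^{4} C(4,i) p^i (1−p)^{4−i} with p = 0.845
C(4,2)·0.845^2·0.155^2 = 0.10293
C(4,3)·0.845^3·0.155^1 = 0.37408
C(4,4)·0.845^4·0.155^0 = 0.50983
Sum = 0.987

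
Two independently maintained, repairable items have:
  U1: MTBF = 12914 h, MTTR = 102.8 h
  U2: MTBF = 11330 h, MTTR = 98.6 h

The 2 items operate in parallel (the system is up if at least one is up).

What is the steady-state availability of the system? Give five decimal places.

0.99993

A(U1) = MTBF/(MTBF+MTTR) = 12914/(12914+102.8) = 0.992103
A(U2) = MTBF/(MTBF+MTTR) = 11330/(11330+98.6) = 0.991373
Parallel availability: 1 − (1 − 0.992103)(1 − 0.991373) = 0.99993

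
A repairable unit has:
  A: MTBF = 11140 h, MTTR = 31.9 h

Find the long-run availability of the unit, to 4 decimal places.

A(A) = MTBF/(MTBF+MTTR) = 11140/(11140+31.9) = 0.9971

0.9971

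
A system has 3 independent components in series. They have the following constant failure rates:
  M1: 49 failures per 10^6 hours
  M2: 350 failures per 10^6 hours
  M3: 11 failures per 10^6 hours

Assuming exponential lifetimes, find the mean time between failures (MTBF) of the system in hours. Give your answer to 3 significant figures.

2440

Series of exponential components: λ_sys = Σ λ_i
λ_sys = 0.000049 + 0.00035 + 0.000011 = 4.1000e-04 /h
MTBF = 1 / λ_sys = 2440 h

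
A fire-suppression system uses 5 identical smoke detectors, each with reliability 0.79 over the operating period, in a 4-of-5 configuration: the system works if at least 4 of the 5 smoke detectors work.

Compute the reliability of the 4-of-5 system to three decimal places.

0.717

R = Σ_{i=4}^{5} C(5,i) p^i (1−p)^{5−i} with p = 0.79
C(5,4)·0.79^4·0.21^1 = 0.40898
C(5,5)·0.79^5·0.21^0 = 0.30771
Sum = 0.717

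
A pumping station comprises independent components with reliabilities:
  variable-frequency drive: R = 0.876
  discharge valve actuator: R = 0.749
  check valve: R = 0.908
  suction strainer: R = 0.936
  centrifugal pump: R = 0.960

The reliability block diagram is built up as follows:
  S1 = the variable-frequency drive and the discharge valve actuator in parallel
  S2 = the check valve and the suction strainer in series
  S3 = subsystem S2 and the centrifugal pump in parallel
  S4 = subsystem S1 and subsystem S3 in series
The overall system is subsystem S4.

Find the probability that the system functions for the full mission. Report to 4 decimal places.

Parallel (variable-frequency drive and discharge valve actuator): 1 − (1 − 0.876000)(1 − 0.749000) = 0.968876
Series (check valve and suction strainer): 0.908000 × 0.936000 = 0.849888
Parallel ([0.849888] and centrifugal pump): 1 − (1 − 0.849888)(1 − 0.960000) = 0.993996
Series ([0.968876] and [0.993996]): 0.968876 × 0.993996 = 0.9631

0.9631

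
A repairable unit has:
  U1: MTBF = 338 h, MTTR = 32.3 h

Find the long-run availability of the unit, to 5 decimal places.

0.91277

A(U1) = MTBF/(MTBF+MTTR) = 338/(338+32.3) = 0.91277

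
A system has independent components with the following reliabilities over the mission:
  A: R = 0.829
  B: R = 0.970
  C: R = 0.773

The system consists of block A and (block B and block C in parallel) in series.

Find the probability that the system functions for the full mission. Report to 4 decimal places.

0.8234

Parallel (B and C): 1 − (1 − 0.970000)(1 − 0.773000) = 0.993190
Series (A and [0.993190]): 0.829000 × 0.993190 = 0.8234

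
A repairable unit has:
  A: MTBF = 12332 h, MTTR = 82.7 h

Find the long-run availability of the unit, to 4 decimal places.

0.9933

A(A) = MTBF/(MTBF+MTTR) = 12332/(12332+82.7) = 0.9933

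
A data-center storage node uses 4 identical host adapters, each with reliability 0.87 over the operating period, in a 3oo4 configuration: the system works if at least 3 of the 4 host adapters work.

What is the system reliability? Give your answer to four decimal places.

0.9153

R = Σ_{i=3}^{4} C(4,i) p^i (1−p)^{4−i} with p = 0.87
C(4,3)·0.87^3·0.13^1 = 0.342422
C(4,4)·0.87^4·0.13^0 = 0.572898
Sum = 0.9153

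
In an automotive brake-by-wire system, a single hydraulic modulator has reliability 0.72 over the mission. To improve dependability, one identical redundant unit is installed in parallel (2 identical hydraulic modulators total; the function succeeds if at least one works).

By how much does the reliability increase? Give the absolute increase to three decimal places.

0.202

R_before = 0.72
R_after = 1 − (1 − 0.72)^2 = 0.922
ΔR = 0.922 − 0.72 = 0.202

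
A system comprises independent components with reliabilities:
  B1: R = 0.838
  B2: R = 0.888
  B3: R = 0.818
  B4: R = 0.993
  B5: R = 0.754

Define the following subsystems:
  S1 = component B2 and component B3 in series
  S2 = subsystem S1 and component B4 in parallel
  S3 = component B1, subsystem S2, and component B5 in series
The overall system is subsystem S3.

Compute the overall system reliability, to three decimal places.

0.631

Series (B2 and B3): 0.88800 × 0.81800 = 0.72638
Parallel ([0.72638] and B4): 1 − (1 − 0.72638)(1 − 0.99300) = 0.99808
Series (B1, [0.99808], and B5): 0.83800 × 0.99808 × 0.75400 = 0.631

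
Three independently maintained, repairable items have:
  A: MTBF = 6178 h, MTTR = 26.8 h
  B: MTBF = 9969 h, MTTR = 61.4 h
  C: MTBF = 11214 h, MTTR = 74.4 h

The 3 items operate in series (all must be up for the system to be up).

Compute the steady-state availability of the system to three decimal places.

0.983

A(A) = MTBF/(MTBF+MTTR) = 6178/(6178+26.8) = 0.995681
A(B) = MTBF/(MTBF+MTTR) = 9969/(9969+61.4) = 0.993879
A(C) = MTBF/(MTBF+MTTR) = 11214/(11214+74.4) = 0.993409
Series availability: 0.995681 × 0.993879 × 0.993409 = 0.983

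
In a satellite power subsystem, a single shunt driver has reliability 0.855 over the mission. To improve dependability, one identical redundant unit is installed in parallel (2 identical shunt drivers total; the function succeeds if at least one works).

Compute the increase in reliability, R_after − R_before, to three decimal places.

0.124

R_before = 0.855
R_after = 1 − (1 − 0.855)^2 = 0.979
ΔR = 0.979 − 0.855 = 0.124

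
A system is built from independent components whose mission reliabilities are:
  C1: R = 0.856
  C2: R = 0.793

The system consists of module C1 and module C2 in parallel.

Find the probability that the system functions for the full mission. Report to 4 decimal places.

0.9702

Parallel (C1 and C2): 1 − (1 − 0.856000)(1 − 0.793000) = 0.9702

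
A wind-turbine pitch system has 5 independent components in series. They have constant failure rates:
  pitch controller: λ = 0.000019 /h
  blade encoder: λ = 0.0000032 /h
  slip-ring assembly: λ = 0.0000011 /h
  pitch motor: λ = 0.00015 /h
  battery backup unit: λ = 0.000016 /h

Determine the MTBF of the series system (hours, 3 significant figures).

5280

Series of exponential components: λ_sys = Σ λ_i
λ_sys = 0.000019 + 0.0000032 + 0.0000011 + 0.00015 + 0.000016 = 1.8930e-04 /h
MTBF = 1 / λ_sys = 5280 h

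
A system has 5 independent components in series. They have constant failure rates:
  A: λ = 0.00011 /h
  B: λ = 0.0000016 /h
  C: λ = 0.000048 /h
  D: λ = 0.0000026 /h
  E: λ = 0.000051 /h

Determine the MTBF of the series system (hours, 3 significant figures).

Series of exponential components: λ_sys = Σ λ_i
λ_sys = 0.00011 + 0.0000016 + 0.000048 + 0.0000026 + 0.000051 = 2.1320e-04 /h
MTBF = 1 / λ_sys = 4690 h

4690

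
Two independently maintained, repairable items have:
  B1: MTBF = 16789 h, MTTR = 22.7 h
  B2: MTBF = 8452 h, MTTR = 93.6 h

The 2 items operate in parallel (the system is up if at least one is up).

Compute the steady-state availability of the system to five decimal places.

A(B1) = MTBF/(MTBF+MTTR) = 16789/(16789+22.7) = 0.998650
A(B2) = MTBF/(MTBF+MTTR) = 8452/(8452+93.6) = 0.989047
Parallel availability: 1 − (1 − 0.998650)(1 − 0.989047) = 0.99999

0.99999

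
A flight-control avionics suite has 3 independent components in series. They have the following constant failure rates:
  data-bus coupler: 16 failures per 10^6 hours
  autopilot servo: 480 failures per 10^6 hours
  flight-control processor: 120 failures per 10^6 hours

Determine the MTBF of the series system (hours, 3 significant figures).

Series of exponential components: λ_sys = Σ λ_i
λ_sys = 0.000016 + 0.00048 + 0.00012 = 6.1600e-04 /h
MTBF = 1 / λ_sys = 1620 h

1620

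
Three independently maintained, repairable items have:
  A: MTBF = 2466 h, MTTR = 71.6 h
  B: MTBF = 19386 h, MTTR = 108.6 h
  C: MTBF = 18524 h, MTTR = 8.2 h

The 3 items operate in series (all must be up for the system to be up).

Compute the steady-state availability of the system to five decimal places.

A(A) = MTBF/(MTBF+MTTR) = 2466/(2466+71.6) = 0.971784
A(B) = MTBF/(MTBF+MTTR) = 19386/(19386+108.6) = 0.994429
A(C) = MTBF/(MTBF+MTTR) = 18524/(18524+8.2) = 0.999558
Series availability: 0.971784 × 0.994429 × 0.999558 = 0.96594

0.96594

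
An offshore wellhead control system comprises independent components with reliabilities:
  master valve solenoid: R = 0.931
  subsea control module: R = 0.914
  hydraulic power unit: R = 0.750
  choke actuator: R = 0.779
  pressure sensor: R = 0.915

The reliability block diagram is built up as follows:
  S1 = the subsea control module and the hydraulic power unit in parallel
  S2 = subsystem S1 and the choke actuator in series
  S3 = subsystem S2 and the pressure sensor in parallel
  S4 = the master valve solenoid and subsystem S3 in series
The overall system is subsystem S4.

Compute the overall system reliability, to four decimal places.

Parallel (subsea control module and hydraulic power unit): 1 − (1 − 0.914000)(1 − 0.750000) = 0.978500
Series ([0.978500] and choke actuator): 0.978500 × 0.779000 = 0.762252
Parallel ([0.762252] and pressure sensor): 1 − (1 − 0.762252)(1 − 0.915000) = 0.979791
Series (master valve solenoid and [0.979791]): 0.931000 × 0.979791 = 0.9122

0.9122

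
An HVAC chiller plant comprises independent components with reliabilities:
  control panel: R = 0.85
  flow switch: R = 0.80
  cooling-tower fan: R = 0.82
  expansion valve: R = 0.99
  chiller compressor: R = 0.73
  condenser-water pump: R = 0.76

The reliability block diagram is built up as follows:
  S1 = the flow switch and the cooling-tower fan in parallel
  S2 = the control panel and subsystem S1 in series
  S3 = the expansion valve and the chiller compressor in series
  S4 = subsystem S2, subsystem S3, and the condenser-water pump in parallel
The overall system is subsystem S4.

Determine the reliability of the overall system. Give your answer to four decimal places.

0.9880

Parallel (flow switch and cooling-tower fan): 1 − (1 − 0.800000)(1 − 0.820000) = 0.964000
Series (control panel and [0.964000]): 0.850000 × 0.964000 = 0.819400
Series (expansion valve and chiller compressor): 0.990000 × 0.730000 = 0.722700
Parallel ([0.819400], [0.722700], and condenser-water pump): 1 − (1 − 0.819400)(1 − 0.722700)(1 − 0.760000) = 0.9880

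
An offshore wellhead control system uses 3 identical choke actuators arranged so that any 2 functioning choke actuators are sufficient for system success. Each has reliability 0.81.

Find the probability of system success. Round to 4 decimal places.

0.9054

R = Σ_{i=2}^{3} C(3,i) p^i (1−p)^{3−i} with p = 0.81
C(3,2)·0.81^2·0.19^1 = 0.373977
C(3,3)·0.81^3·0.19^0 = 0.531441
Sum = 0.9054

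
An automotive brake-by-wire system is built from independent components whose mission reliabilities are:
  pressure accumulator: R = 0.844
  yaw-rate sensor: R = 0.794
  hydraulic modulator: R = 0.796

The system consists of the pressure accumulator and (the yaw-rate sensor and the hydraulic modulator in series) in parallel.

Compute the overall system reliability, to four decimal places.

0.9426

Series (yaw-rate sensor and hydraulic modulator): 0.794000 × 0.796000 = 0.632024
Parallel (pressure accumulator and [0.632024]): 1 − (1 − 0.844000)(1 − 0.632024) = 0.9426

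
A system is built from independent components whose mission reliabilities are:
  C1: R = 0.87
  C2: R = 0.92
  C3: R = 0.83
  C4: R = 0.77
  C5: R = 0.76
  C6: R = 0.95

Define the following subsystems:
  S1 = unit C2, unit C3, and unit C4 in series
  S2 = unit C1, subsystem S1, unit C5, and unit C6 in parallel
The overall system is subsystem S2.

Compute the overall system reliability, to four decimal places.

0.9994

Series (C2, C3, and C4): 0.920000 × 0.830000 × 0.770000 = 0.587972
Parallel (C1, [0.587972], C5, and C6): 1 − (1 − 0.870000)(1 − 0.587972)(1 − 0.760000)(1 − 0.950000) = 0.9994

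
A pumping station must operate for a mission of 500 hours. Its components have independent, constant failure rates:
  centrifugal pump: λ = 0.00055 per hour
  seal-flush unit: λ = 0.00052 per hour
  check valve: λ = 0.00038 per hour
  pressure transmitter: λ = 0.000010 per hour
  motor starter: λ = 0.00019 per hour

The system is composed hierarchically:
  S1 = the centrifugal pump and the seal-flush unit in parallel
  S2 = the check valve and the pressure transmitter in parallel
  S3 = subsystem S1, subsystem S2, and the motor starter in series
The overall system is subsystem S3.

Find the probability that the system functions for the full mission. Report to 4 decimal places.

0.8586

R(centrifugal pump) = exp(−0.00055 × 500) = 0.759572
R(seal-flush unit) = exp(−0.00052 × 500) = 0.771052
R(check valve) = exp(−0.00038 × 500) = 0.826959
R(pressure transmitter) = exp(−0.000010 × 500) = 0.995012
R(motor starter) = exp(−0.00019 × 500) = 0.909373
Parallel (centrifugal pump and seal-flush unit): 1 − (1 − 0.759572)(1 − 0.771052) = 0.944954
Parallel (check valve and pressure transmitter): 1 − (1 − 0.826959)(1 − 0.995012) = 0.999137
Series ([0.944954], [0.999137], and motor starter): 0.944954 × 0.999137 × 0.909373 = 0.8586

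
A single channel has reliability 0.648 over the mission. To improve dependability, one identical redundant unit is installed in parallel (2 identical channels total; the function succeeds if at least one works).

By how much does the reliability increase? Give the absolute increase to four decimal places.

R_before = 0.648
R_after = 1 − (1 − 0.648)^2 = 0.8761
ΔR = 0.8761 − 0.648 = 0.2281

0.2281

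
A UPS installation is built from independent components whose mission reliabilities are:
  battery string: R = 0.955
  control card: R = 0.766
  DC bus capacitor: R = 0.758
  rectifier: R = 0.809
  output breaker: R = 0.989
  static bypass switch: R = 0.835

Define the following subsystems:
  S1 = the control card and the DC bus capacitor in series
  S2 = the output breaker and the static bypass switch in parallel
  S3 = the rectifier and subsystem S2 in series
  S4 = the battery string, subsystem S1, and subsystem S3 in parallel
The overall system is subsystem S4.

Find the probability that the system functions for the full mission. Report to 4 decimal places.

0.9964

Series (control card and DC bus capacitor): 0.766000 × 0.758000 = 0.580628
Parallel (output breaker and static bypass switch): 1 − (1 − 0.989000)(1 − 0.835000) = 0.998185
Series (rectifier and [0.998185]): 0.809000 × 0.998185 = 0.807532
Parallel (battery string, [0.580628], and [0.807532]): 1 − (1 − 0.955000)(1 − 0.580628)(1 − 0.807532) = 0.9964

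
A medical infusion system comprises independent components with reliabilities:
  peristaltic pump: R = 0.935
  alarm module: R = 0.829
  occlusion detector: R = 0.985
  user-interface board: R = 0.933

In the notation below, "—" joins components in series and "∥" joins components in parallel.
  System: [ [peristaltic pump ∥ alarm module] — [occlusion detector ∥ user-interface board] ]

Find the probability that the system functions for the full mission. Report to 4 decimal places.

0.9879

Parallel (peristaltic pump and alarm module): 1 − (1 − 0.935000)(1 − 0.829000) = 0.988885
Parallel (occlusion detector and user-interface board): 1 − (1 − 0.985000)(1 − 0.933000) = 0.998995
Series ([0.988885] and [0.998995]): 0.988885 × 0.998995 = 0.9879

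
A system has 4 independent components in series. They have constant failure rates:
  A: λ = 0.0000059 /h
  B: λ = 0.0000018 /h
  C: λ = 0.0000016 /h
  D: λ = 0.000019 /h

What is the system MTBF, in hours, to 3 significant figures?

35300

Series of exponential components: λ_sys = Σ λ_i
λ_sys = 0.0000059 + 0.0000018 + 0.0000016 + 0.000019 = 2.8300e-05 /h
MTBF = 1 / λ_sys = 35300 h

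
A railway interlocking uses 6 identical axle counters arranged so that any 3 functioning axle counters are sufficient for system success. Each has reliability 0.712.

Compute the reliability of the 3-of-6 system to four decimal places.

R = Σ_{i=3}^{6} C(6,i) p^i (1−p)^{6−i} with p = 0.712
C(6,3)·0.712^3·0.288^3 = 0.172444
C(6,4)·0.712^4·0.288^2 = 0.319739
C(6,5)·0.712^5·0.288^1 = 0.316187
C(6,6)·0.712^6·0.288^0 = 0.130281
Sum = 0.9387

0.9387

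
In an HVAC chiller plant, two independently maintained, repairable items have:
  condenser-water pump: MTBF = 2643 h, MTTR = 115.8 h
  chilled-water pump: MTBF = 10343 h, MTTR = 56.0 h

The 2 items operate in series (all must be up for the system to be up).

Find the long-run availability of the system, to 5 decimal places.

0.95287

A(condenser-water pump) = MTBF/(MTBF+MTTR) = 2643/(2643+115.8) = 0.958025
A(chilled-water pump) = MTBF/(MTBF+MTTR) = 10343/(10343+56.0) = 0.994615
Series availability: 0.958025 × 0.994615 = 0.95287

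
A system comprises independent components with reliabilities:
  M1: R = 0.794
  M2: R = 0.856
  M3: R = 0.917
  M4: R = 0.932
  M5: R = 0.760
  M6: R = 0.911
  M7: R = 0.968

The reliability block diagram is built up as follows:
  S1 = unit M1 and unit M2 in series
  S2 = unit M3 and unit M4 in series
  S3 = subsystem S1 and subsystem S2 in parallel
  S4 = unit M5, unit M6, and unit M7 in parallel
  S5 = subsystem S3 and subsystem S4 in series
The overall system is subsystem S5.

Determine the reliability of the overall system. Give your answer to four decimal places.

Series (M1 and M2): 0.794000 × 0.856000 = 0.679664
Series (M3 and M4): 0.917000 × 0.932000 = 0.854644
Parallel ([0.679664] and [0.854644]): 1 − (1 − 0.679664)(1 − 0.854644) = 0.953437
Parallel (M5, M6, and M7): 1 − (1 − 0.760000)(1 − 0.911000)(1 − 0.968000) = 0.999316
Series ([0.953437] and [0.999316]): 0.953437 × 0.999316 = 0.9528

0.9528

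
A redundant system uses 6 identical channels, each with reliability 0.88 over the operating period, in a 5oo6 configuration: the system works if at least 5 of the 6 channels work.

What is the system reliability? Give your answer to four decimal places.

0.8444

R = Σ_{i=5}^{6} C(6,i) p^i (1−p)^{6−i} with p = 0.88
C(6,5)·0.88^5·0.12^1 = 0.379967
C(6,6)·0.88^6·0.12^0 = 0.464404
Sum = 0.8444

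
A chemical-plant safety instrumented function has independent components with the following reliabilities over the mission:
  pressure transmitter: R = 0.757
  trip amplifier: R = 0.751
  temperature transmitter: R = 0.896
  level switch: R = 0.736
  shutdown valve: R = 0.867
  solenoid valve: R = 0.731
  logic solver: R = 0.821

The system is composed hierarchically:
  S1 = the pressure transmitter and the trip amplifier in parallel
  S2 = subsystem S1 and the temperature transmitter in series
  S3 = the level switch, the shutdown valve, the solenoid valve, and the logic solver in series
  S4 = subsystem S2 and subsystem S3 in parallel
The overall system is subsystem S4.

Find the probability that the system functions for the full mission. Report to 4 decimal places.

0.9024

Parallel (pressure transmitter and trip amplifier): 1 − (1 − 0.757000)(1 − 0.751000) = 0.939493
Series ([0.939493] and temperature transmitter): 0.939493 × 0.896000 = 0.841786
Series (level switch, shutdown valve, solenoid valve, and logic solver): 0.736000 × 0.867000 × 0.731000 × 0.821000 = 0.382964
Parallel ([0.841786] and [0.382964]): 1 − (1 − 0.841786)(1 − 0.382964) = 0.9024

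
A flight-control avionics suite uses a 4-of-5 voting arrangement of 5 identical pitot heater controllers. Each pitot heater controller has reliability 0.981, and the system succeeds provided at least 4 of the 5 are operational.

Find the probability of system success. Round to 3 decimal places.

R = Σ_{i=4}^{5} C(5,i) p^i (1−p)^{5−i} with p = 0.981
C(5,4)·0.981^4·0.019^1 = 0.08798
C(5,5)·0.981^5·0.019^0 = 0.90854
Sum = 0.997

0.997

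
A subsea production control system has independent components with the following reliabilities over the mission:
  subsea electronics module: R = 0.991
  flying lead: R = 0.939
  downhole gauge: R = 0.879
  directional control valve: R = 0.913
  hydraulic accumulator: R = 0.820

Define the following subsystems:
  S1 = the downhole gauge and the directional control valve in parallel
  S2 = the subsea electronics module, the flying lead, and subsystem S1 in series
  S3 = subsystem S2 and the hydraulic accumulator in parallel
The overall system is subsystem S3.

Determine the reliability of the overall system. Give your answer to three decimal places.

Parallel (downhole gauge and directional control valve): 1 − (1 − 0.87900)(1 − 0.91300) = 0.98947
Series (subsea electronics module, flying lead, and [0.98947]): 0.99100 × 0.93900 × 0.98947 = 0.92075
Parallel ([0.92075] and hydraulic accumulator): 1 − (1 − 0.92075)(1 − 0.82000) = 0.986

0.986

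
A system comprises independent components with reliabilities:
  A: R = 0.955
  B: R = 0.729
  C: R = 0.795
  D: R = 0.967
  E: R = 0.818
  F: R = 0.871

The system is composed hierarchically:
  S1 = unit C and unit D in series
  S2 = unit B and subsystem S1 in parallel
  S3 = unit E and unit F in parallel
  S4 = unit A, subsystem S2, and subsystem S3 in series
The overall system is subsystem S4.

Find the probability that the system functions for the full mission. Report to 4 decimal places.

Series (C and D): 0.795000 × 0.967000 = 0.768765
Parallel (B and [0.768765]): 1 − (1 − 0.729000)(1 − 0.768765) = 0.937335
Parallel (E and F): 1 − (1 − 0.818000)(1 − 0.871000) = 0.976522
Series (A, [0.937335], and [0.976522]): 0.955000 × 0.937335 × 0.976522 = 0.8741

0.8741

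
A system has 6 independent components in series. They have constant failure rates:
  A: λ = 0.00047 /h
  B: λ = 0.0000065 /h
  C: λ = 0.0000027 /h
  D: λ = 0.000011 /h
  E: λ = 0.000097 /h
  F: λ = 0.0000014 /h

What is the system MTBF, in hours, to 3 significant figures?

1700

Series of exponential components: λ_sys = Σ λ_i
λ_sys = 0.00047 + 0.0000065 + 0.0000027 + 0.000011 + 0.000097 + 0.0000014 = 5.8860e-04 /h
MTBF = 1 / λ_sys = 1700 h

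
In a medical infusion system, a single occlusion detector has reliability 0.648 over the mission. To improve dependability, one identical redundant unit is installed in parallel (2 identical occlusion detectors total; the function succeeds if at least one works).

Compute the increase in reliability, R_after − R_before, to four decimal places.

0.2281

R_before = 0.648
R_after = 1 − (1 − 0.648)^2 = 0.8761
ΔR = 0.8761 − 0.648 = 0.2281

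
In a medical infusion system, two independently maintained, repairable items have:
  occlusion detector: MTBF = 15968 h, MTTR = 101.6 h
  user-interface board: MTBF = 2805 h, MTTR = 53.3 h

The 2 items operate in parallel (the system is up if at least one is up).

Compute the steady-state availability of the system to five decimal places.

0.99988

A(occlusion detector) = MTBF/(MTBF+MTTR) = 15968/(15968+101.6) = 0.993678
A(user-interface board) = MTBF/(MTBF+MTTR) = 2805/(2805+53.3) = 0.981353
Parallel availability: 1 − (1 − 0.993678)(1 − 0.981353) = 0.99988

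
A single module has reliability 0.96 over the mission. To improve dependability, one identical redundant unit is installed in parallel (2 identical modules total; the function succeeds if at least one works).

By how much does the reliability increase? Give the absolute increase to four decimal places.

R_before = 0.96
R_after = 1 − (1 − 0.96)^2 = 0.9984
ΔR = 0.9984 − 0.96 = 0.0384

0.0384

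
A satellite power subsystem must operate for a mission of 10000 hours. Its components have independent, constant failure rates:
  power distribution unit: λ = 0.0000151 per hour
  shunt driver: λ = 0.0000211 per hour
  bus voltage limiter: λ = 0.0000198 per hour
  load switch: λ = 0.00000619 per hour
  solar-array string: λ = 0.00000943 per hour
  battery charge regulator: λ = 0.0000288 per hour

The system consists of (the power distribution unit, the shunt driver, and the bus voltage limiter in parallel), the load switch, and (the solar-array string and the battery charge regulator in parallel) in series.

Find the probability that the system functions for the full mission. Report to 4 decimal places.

R(power distribution unit) = exp(−0.0000151 × 10000) = 0.859848
R(shunt driver) = exp(−0.0000211 × 10000) = 0.809774
R(bus voltage limiter) = exp(−0.0000198 × 10000) = 0.820370
R(load switch) = exp(−0.00000619 × 10000) = 0.939977
R(solar-array string) = exp(−0.00000943 × 10000) = 0.910010
R(battery charge regulator) = exp(−0.0000288 × 10000) = 0.749762
Parallel (power distribution unit, shunt driver, and bus voltage limiter): 1 − (1 − 0.859848)(1 − 0.809774)(1 − 0.820370) = 0.995211
Parallel (solar-array string and battery charge regulator): 1 − (1 − 0.910010)(1 − 0.749762) = 0.977481
Series ([0.995211], load switch, and [0.977481]): 0.995211 × 0.939977 × 0.977481 = 0.9144

0.9144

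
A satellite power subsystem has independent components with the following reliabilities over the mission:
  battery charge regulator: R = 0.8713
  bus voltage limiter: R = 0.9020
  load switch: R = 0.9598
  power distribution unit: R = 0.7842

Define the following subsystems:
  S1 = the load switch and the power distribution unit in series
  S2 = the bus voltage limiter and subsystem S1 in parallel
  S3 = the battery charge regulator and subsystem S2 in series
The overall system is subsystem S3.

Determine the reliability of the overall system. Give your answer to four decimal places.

0.8502

Series (load switch and power distribution unit): 0.959800 × 0.784200 = 0.752675
Parallel (bus voltage limiter and [0.752675]): 1 − (1 − 0.902000)(1 − 0.752675) = 0.975762
Series (battery charge regulator and [0.975762]): 0.871300 × 0.975762 = 0.8502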